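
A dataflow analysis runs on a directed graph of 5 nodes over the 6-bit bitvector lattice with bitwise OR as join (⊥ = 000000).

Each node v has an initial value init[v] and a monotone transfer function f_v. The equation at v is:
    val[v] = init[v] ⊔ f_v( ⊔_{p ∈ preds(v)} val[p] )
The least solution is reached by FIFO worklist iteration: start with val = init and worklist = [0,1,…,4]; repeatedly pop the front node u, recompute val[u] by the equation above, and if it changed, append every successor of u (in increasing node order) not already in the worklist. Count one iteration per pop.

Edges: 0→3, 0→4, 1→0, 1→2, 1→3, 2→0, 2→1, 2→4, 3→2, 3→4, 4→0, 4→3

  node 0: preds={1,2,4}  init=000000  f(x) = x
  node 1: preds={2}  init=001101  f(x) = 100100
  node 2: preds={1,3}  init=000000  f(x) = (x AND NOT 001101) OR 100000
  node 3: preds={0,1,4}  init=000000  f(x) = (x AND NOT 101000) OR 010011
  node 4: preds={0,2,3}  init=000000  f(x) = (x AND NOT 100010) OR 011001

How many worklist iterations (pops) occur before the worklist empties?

Worklist (14 pops):
  #1 pop 0: in=001101 → 001101 (was 000000); enqueue []
  #2 pop 1: in=000000 → 101101 (was 001101); enqueue [0]
  #3 pop 2: in=101101 → 100000 (was 000000); enqueue [1]
  #4 pop 3: in=101101 → 010111 (was 000000); enqueue [2]
  #5 pop 4: in=111111 → 011101 (was 000000); enqueue [3]
  #6 pop 0: in=111101 → 111101 (was 001101); enqueue [4]
  #7 pop 1: in=100000 → 101101 (no change)
  #8 pop 2: in=111111 → 110010 (was 100000); enqueue [0,1]
  #9 pop 3: in=111101 → 010111 (no change)
  #10 pop 4: in=111111 → 011101 (no change)
  #11 pop 0: in=111111 → 111111 (was 111101); enqueue [3,4]
  #12 pop 1: in=110010 → 101101 (no change)
  #13 pop 3: in=111111 → 010111 (no change)
  #14 pop 4: in=111111 → 011101 (no change)

Fixpoint:
  val[0] = 111111
  val[1] = 101101
  val[2] = 110010
  val[3] = 010111
  val[4] = 011101

14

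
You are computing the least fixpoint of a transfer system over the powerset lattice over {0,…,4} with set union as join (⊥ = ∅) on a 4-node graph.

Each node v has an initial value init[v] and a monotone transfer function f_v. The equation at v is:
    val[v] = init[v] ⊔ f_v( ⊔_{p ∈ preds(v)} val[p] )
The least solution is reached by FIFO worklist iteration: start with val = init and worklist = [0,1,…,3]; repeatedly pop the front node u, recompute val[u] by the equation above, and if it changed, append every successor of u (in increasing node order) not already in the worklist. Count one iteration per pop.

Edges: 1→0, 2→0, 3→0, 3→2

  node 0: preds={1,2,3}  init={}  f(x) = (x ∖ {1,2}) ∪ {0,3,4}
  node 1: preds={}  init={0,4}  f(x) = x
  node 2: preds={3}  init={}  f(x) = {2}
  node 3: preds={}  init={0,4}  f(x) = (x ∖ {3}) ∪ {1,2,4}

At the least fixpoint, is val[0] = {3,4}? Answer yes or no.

Trace (6 dequeues):
  [1] u=0 | in {0,4} | out {0,3,4} | prev {} | push {}
  [2] u=1 | in {} | out {0,4} | ==
  [3] u=2 | in {0,4} | out {2} | prev {} | push {0}
  [4] u=3 | in {} | out {0,1,2,4} | prev {0,4} | push {2}
  [5] u=0 | in {0,1,2,4} | out {0,3,4} | ==
  [6] u=2 | in {0,1,2,4} | out {2} | ==

Converged values:
  [0] {0,3,4}
  [1] {0,4}
  [2] {2}
  [3] {0,1,2,4}

no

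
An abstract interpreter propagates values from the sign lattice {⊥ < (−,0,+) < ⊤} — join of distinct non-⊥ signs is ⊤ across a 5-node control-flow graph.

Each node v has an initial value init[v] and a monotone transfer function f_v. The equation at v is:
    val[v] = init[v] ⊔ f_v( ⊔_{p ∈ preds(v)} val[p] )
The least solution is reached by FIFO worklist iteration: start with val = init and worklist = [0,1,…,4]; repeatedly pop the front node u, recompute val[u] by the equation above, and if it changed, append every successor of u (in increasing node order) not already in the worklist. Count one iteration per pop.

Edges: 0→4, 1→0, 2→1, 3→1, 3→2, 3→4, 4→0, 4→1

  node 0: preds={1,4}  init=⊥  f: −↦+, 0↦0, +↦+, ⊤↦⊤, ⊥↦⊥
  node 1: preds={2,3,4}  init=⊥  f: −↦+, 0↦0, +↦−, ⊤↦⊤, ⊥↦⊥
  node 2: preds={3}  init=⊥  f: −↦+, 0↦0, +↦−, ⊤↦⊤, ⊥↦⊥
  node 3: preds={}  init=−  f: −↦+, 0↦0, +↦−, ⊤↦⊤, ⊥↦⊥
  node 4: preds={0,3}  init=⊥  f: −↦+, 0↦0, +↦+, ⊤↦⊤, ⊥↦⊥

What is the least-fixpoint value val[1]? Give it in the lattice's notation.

Iteration log — 11 steps:
  step 1. node 0  ⊔preds=⊥  new=⊥  stable
  step 2. node 1  ⊔preds=−  new=+  old=⊥  +wl: 0
  step 3. node 2  ⊔preds=−  new=+  old=⊥  +wl: 1
  step 4. node 3  ⊔preds=⊥  new=−  stable
  step 5. node 4  ⊔preds=−  new=+  old=⊥  +wl: 
  step 6. node 0  ⊔preds=+  new=+  old=⊥  +wl: 4
  step 7. node 1  ⊔preds=⊤  new=⊤  old=+  +wl: 0
  step 8. node 4  ⊔preds=⊤  new=⊤  old=+  +wl: 1
  step 9. node 0  ⊔preds=⊤  new=⊤  old=+  +wl: 4
  step 10. node 1  ⊔preds=⊤  new=⊤  stable
  step 11. node 4  ⊔preds=⊤  new=⊤  stable

Least fixpoint reached:
  node 0: ⊤
  node 1: ⊤
  node 2: +
  node 3: −
  node 4: ⊤

⊤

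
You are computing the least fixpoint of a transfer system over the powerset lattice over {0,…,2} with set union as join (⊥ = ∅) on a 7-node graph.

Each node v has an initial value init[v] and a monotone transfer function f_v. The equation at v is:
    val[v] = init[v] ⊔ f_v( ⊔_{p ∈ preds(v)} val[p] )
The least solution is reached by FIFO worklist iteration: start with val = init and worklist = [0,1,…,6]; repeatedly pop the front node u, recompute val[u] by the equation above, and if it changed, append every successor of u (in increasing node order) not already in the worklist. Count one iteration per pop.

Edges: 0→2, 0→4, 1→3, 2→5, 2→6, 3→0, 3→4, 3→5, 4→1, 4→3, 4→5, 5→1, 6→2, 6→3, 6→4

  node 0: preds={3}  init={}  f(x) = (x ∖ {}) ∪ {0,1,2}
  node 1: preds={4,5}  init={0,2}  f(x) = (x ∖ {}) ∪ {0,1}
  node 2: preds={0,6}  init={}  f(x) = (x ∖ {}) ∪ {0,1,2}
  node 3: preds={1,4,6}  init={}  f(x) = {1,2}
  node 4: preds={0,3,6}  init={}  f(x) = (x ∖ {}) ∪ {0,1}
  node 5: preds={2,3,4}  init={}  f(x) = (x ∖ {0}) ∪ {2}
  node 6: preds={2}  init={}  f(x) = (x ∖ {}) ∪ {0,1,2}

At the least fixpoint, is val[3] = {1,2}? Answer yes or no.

Trace (12 dequeues):
  [1] u=0 | in {} | out {0,1,2} | prev {} | push {}
  [2] u=1 | in {} | out {0,1,2} | prev {0,2} | push {}
  [3] u=2 | in {0,1,2} | out {0,1,2} | prev {} | push {}
  [4] u=3 | in {0,1,2} | out {1,2} | prev {} | push {0}
  [5] u=4 | in {0,1,2} | out {0,1,2} | prev {} | push {1,3}
  [6] u=5 | in {0,1,2} | out {1,2} | prev {} | push {}
  [7] u=6 | in {0,1,2} | out {0,1,2} | prev {} | push {2,4}
  [8] u=0 | in {1,2} | out {0,1,2} | ==
  [9] u=1 | in {0,1,2} | out {0,1,2} | ==
  [10] u=3 | in {0,1,2} | out {1,2} | ==
  [11] u=2 | in {0,1,2} | out {0,1,2} | ==
  [12] u=4 | in {0,1,2} | out {0,1,2} | ==

Converged values:
  [0] {0,1,2}
  [1] {0,1,2}
  [2] {0,1,2}
  [3] {1,2}
  [4] {0,1,2}
  [5] {1,2}
  [6] {0,1,2}

yes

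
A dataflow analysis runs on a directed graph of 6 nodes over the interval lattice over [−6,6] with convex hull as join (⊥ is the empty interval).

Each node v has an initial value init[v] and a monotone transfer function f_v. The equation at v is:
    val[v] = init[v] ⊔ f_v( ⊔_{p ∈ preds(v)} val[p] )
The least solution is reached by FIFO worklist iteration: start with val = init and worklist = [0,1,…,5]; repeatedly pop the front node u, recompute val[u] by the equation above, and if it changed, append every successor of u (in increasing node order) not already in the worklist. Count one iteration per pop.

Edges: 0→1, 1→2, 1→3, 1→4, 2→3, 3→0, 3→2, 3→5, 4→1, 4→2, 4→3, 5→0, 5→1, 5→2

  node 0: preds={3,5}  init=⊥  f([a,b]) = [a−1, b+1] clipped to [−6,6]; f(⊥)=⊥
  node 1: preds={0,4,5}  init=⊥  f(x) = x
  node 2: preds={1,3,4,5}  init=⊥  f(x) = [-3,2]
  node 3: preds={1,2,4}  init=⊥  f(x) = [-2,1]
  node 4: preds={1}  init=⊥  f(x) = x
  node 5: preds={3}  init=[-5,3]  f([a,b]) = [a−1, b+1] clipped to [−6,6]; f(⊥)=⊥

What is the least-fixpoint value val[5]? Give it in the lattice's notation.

Trace (10 dequeues):
  [1] u=0 | in [-5,3] | out [-6,4] | prev ⊥ | push {}
  [2] u=1 | in [-6,4] | out [-6,4] | prev ⊥ | push {}
  [3] u=2 | in [-6,4] | out [-3,2] | prev ⊥ | push {}
  [4] u=3 | in [-6,4] | out [-2,1] | prev ⊥ | push {0,2}
  [5] u=4 | in [-6,4] | out [-6,4] | prev ⊥ | push {1,3}
  [6] u=5 | in [-2,1] | out [-5,3] | ==
  [7] u=0 | in [-5,3] | out [-6,4] | ==
  [8] u=2 | in [-6,4] | out [-3,2] | ==
  [9] u=1 | in [-6,4] | out [-6,4] | ==
  [10] u=3 | in [-6,4] | out [-2,1] | ==

Converged values:
  [0] [-6,4]
  [1] [-6,4]
  [2] [-3,2]
  [3] [-2,1]
  [4] [-6,4]
  [5] [-5,3]

[-5,3]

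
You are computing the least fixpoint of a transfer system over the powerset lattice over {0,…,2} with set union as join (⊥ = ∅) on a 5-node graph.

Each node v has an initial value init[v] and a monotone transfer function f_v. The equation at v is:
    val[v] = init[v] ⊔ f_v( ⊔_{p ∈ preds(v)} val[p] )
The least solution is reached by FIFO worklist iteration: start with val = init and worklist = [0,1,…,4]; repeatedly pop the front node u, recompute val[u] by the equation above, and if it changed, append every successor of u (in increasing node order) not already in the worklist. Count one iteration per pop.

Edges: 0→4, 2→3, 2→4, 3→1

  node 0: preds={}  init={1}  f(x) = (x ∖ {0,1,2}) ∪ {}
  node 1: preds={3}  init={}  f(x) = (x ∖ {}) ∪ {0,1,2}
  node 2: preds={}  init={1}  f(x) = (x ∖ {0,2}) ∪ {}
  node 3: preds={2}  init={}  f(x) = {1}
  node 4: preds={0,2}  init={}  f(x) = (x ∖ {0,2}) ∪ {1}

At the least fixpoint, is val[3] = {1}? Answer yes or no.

yes

Trace (6 dequeues):
  [1] u=0 | in {} | out {1} | ==
  [2] u=1 | in {} | out {0,1,2} | prev {} | push {}
  [3] u=2 | in {} | out {1} | ==
  [4] u=3 | in {1} | out {1} | prev {} | push {1}
  [5] u=4 | in {1} | out {1} | prev {} | push {}
  [6] u=1 | in {1} | out {0,1,2} | ==

Converged values:
  [0] {1}
  [1] {0,1,2}
  [2] {1}
  [3] {1}
  [4] {1}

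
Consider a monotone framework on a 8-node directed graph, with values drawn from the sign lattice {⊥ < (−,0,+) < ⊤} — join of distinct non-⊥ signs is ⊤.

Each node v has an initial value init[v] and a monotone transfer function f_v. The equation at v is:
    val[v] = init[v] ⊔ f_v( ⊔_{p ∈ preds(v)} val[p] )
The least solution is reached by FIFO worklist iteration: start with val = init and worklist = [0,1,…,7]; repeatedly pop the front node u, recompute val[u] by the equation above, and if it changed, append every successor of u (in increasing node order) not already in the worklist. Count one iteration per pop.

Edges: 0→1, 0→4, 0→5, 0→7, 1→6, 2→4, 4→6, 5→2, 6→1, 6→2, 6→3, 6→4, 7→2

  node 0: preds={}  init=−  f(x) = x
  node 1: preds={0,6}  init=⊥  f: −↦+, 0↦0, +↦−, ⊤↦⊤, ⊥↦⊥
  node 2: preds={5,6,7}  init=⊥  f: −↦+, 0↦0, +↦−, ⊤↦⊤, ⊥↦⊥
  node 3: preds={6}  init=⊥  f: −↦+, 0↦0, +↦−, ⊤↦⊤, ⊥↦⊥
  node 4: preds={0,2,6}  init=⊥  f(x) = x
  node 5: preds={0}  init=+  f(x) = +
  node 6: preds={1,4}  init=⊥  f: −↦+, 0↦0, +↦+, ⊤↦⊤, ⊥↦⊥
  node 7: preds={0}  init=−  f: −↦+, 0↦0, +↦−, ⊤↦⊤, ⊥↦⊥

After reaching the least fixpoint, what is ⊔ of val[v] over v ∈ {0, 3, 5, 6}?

⊤

Iteration log — 13 steps:
  step 1. node 0  ⊔preds=⊥  new=−  stable
  step 2. node 1  ⊔preds=−  new=+  old=⊥  +wl: 
  step 3. node 2  ⊔preds=⊤  new=⊤  old=⊥  +wl: 
  step 4. node 3  ⊔preds=⊥  new=⊥  stable
  step 5. node 4  ⊔preds=⊤  new=⊤  old=⊥  +wl: 
  step 6. node 5  ⊔preds=−  new=+  stable
  step 7. node 6  ⊔preds=⊤  new=⊤  old=⊥  +wl: 1,2,3,4
  step 8. node 7  ⊔preds=−  new=⊤  old=−  +wl: 
  step 9. node 1  ⊔preds=⊤  new=⊤  old=+  +wl: 6
  step 10. node 2  ⊔preds=⊤  new=⊤  stable
  step 11. node 3  ⊔preds=⊤  new=⊤  old=⊥  +wl: 
  step 12. node 4  ⊔preds=⊤  new=⊤  stable
  step 13. node 6  ⊔preds=⊤  new=⊤  stable

Least fixpoint reached:
  node 0: −
  node 1: ⊤
  node 2: ⊤
  node 3: ⊤
  node 4: ⊤
  node 5: +
  node 6: ⊤
  node 7: ⊤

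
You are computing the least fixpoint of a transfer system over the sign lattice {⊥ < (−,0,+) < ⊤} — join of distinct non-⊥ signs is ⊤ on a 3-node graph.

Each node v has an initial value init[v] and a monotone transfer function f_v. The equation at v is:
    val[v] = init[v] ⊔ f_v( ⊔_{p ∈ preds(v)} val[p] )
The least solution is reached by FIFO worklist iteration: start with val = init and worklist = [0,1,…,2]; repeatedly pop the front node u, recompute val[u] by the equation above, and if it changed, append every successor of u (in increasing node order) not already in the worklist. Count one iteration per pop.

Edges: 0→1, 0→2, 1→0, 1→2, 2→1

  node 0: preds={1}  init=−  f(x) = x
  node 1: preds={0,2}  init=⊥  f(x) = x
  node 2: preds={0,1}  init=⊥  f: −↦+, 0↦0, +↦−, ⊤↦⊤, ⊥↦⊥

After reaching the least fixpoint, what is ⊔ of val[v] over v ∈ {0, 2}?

⊤

Iteration log — 8 steps:
  step 1. node 0  ⊔preds=⊥  new=−  stable
  step 2. node 1  ⊔preds=−  new=−  old=⊥  +wl: 0
  step 3. node 2  ⊔preds=−  new=+  old=⊥  +wl: 1
  step 4. node 0  ⊔preds=−  new=−  stable
  step 5. node 1  ⊔preds=⊤  new=⊤  old=−  +wl: 0,2
  step 6. node 0  ⊔preds=⊤  new=⊤  old=−  +wl: 1
  step 7. node 2  ⊔preds=⊤  new=⊤  old=+  +wl: 
  step 8. node 1  ⊔preds=⊤  new=⊤  stable

Least fixpoint reached:
  node 0: ⊤
  node 1: ⊤
  node 2: ⊤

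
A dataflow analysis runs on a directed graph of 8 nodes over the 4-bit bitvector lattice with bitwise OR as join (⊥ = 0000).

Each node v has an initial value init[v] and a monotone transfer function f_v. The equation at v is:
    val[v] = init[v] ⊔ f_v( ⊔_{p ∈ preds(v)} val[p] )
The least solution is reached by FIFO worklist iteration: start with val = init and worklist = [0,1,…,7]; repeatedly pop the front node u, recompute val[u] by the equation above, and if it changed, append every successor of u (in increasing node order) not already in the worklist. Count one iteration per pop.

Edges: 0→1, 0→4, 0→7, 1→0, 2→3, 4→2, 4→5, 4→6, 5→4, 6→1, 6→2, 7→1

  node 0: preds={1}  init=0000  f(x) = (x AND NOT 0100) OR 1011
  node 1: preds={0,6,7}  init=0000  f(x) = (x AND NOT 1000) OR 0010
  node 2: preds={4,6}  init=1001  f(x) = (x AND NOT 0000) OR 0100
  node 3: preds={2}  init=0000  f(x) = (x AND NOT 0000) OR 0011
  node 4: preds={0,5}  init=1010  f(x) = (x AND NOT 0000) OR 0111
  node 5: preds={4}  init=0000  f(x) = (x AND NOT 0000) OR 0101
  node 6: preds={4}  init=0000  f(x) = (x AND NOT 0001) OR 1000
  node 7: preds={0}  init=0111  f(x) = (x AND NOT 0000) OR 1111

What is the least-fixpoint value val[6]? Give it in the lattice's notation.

1110

Trace (12 dequeues):
  [1] u=0 | in 0000 | out 1011 | prev 0000 | push {}
  [2] u=1 | in 1111 | out 0111 | prev 0000 | push {0}
  [3] u=2 | in 1010 | out 1111 | prev 1001 | push {}
  [4] u=3 | in 1111 | out 1111 | prev 0000 | push {}
  [5] u=4 | in 1011 | out 1111 | prev 1010 | push {2}
  [6] u=5 | in 1111 | out 1111 | prev 0000 | push {4}
  [7] u=6 | in 1111 | out 1110 | prev 0000 | push {1}
  [8] u=7 | in 1011 | out 1111 | prev 0111 | push {}
  [9] u=0 | in 0111 | out 1011 | ==
  [10] u=2 | in 1111 | out 1111 | ==
  [11] u=4 | in 1111 | out 1111 | ==
  [12] u=1 | in 1111 | out 0111 | ==

Converged values:
  [0] 1011
  [1] 0111
  [2] 1111
  [3] 1111
  [4] 1111
  [5] 1111
  [6] 1110
  [7] 1111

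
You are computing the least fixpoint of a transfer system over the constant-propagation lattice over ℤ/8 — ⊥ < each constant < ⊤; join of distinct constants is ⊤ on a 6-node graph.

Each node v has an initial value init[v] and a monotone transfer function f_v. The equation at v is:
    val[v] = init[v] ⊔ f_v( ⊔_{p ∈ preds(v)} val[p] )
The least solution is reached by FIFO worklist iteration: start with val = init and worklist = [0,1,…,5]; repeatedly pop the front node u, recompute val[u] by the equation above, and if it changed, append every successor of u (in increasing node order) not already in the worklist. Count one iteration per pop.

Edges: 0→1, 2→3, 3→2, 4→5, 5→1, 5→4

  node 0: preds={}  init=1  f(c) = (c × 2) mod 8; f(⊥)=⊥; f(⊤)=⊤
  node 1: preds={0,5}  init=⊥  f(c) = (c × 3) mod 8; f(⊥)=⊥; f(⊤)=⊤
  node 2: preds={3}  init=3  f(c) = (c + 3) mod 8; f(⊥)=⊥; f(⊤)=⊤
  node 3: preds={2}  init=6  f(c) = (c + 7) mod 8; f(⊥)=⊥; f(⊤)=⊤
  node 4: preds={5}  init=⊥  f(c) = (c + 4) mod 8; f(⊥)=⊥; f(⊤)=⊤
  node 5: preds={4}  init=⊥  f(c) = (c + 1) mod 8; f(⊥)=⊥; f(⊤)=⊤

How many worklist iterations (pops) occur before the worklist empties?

7

Iteration log — 7 steps:
  step 1. node 0  ⊔preds=⊥  new=1  stable
  step 2. node 1  ⊔preds=1  new=3  old=⊥  +wl: 
  step 3. node 2  ⊔preds=6  new=⊤  old=3  +wl: 
  step 4. node 3  ⊔preds=⊤  new=⊤  old=6  +wl: 2
  step 5. node 4  ⊔preds=⊥  new=⊥  stable
  step 6. node 5  ⊔preds=⊥  new=⊥  stable
  step 7. node 2  ⊔preds=⊤  new=⊤  stable

Least fixpoint reached:
  node 0: 1
  node 1: 3
  node 2: ⊤
  node 3: ⊤
  node 4: ⊥
  node 5: ⊥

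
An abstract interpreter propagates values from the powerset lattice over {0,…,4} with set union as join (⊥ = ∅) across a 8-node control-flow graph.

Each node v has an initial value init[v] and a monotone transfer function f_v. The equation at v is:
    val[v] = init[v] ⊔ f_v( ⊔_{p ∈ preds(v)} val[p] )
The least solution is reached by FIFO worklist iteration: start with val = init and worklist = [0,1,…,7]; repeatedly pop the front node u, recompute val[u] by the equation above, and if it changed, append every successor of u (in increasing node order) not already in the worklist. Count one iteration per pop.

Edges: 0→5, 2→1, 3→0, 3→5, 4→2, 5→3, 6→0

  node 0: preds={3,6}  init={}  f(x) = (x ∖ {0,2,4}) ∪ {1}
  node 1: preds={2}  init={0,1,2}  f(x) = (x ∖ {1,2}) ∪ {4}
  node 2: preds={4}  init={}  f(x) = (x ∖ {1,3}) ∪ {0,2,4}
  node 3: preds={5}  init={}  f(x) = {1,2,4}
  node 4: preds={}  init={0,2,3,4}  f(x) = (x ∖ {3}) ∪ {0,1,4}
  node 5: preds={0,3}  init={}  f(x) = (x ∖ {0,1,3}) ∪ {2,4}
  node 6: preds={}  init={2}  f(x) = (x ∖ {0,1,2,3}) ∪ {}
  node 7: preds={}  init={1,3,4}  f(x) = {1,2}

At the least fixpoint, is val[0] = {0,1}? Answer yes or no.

no

Worklist (12 pops):
  #1 pop 0: in={2} → {1} (was {}); enqueue []
  #2 pop 1: in={} → {0,1,2,4} (was {0,1,2}); enqueue []
  #3 pop 2: in={0,2,3,4} → {0,2,4} (was {}); enqueue [1]
  #4 pop 3: in={} → {1,2,4} (was {}); enqueue [0]
  #5 pop 4: in={} → {0,1,2,3,4} (was {0,2,3,4}); enqueue [2]
  #6 pop 5: in={1,2,4} → {2,4} (was {}); enqueue [3]
  #7 pop 6: in={} → {2} (no change)
  #8 pop 7: in={} → {1,2,3,4} (was {1,3,4}); enqueue []
  #9 pop 1: in={0,2,4} → {0,1,2,4} (no change)
  #10 pop 0: in={1,2,4} → {1} (no change)
  #11 pop 2: in={0,1,2,3,4} → {0,2,4} (no change)
  #12 pop 3: in={2,4} → {1,2,4} (no change)

Fixpoint:
  val[0] = {1}
  val[1] = {0,1,2,4}
  val[2] = {0,2,4}
  val[3] = {1,2,4}
  val[4] = {0,1,2,3,4}
  val[5] = {2,4}
  val[6] = {2}
  val[7] = {1,2,3,4}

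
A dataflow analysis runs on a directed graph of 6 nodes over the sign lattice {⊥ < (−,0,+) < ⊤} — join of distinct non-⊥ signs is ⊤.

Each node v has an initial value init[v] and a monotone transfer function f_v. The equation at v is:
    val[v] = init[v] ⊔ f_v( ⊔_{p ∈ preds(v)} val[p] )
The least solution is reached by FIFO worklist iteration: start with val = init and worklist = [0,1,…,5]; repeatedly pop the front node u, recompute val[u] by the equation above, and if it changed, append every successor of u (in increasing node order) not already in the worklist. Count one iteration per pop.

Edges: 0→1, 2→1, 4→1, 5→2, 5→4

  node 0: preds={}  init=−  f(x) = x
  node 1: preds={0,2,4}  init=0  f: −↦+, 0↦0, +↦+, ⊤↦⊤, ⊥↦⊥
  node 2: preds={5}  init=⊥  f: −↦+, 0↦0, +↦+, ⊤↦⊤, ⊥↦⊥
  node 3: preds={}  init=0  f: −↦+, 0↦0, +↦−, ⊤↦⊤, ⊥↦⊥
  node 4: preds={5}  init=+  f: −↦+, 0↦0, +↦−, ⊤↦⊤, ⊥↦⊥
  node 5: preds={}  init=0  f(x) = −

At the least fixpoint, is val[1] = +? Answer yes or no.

Trace (10 dequeues):
  [1] u=0 | in ⊥ | out − | ==
  [2] u=1 | in ⊤ | out ⊤ | prev 0 | push {}
  [3] u=2 | in 0 | out 0 | prev ⊥ | push {1}
  [4] u=3 | in ⊥ | out 0 | ==
  [5] u=4 | in 0 | out ⊤ | prev + | push {}
  [6] u=5 | in ⊥ | out ⊤ | prev 0 | push {2,4}
  [7] u=1 | in ⊤ | out ⊤ | ==
  [8] u=2 | in ⊤ | out ⊤ | prev 0 | push {1}
  [9] u=4 | in ⊤ | out ⊤ | ==
  [10] u=1 | in ⊤ | out ⊤ | ==

Converged values:
  [0] −
  [1] ⊤
  [2] ⊤
  [3] 0
  [4] ⊤
  [5] ⊤

no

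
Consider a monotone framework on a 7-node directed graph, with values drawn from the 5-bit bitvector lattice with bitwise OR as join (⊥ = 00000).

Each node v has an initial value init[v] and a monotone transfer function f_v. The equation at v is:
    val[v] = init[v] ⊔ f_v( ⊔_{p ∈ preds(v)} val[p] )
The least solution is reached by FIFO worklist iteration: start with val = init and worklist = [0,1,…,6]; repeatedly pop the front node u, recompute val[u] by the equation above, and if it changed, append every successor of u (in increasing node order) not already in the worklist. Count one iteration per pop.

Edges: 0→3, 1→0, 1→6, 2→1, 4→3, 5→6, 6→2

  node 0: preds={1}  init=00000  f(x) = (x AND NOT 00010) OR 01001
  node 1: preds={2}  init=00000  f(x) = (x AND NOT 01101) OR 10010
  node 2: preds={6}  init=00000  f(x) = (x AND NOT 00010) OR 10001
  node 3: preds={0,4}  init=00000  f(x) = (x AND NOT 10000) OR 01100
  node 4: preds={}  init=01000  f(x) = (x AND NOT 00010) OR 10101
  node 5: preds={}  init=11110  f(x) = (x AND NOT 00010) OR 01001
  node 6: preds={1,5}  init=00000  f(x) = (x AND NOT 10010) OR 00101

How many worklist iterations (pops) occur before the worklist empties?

12

Iteration log — 12 steps:
  step 1. node 0  ⊔preds=00000  new=01001  old=00000  +wl: 
  step 2. node 1  ⊔preds=00000  new=10010  old=00000  +wl: 0
  step 3. node 2  ⊔preds=00000  new=10001  old=00000  +wl: 1
  step 4. node 3  ⊔preds=01001  new=01101  old=00000  +wl: 
  step 5. node 4  ⊔preds=00000  new=11101  old=01000  +wl: 3
  step 6. node 5  ⊔preds=00000  new=11111  old=11110  +wl: 
  step 7. node 6  ⊔preds=11111  new=01101  old=00000  +wl: 2
  step 8. node 0  ⊔preds=10010  new=11001  old=01001  +wl: 
  step 9. node 1  ⊔preds=10001  new=10010  stable
  step 10. node 3  ⊔preds=11101  new=01101  stable
  step 11. node 2  ⊔preds=01101  new=11101  old=10001  +wl: 1
  step 12. node 1  ⊔preds=11101  new=10010  stable

Least fixpoint reached:
  node 0: 11001
  node 1: 10010
  node 2: 11101
  node 3: 01101
  node 4: 11101
  node 5: 11111
  node 6: 01101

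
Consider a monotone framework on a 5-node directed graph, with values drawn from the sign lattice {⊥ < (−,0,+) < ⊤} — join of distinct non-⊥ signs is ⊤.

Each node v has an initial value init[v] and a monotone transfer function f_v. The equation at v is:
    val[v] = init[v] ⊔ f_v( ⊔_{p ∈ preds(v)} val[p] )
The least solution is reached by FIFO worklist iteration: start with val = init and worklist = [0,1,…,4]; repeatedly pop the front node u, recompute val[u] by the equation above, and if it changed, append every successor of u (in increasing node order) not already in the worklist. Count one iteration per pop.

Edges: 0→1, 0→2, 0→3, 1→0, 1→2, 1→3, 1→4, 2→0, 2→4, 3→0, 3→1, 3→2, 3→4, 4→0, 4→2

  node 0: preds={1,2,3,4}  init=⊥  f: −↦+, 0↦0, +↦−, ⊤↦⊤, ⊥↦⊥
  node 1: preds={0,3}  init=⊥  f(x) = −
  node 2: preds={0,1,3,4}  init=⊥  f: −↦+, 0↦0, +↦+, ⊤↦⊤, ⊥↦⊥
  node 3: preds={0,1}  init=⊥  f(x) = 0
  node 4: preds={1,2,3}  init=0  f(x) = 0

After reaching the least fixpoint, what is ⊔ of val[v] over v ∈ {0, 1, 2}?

Trace (9 dequeues):
  [1] u=0 | in 0 | out 0 | prev ⊥ | push {}
  [2] u=1 | in 0 | out − | prev ⊥ | push {0}
  [3] u=2 | in ⊤ | out ⊤ | prev ⊥ | push {}
  [4] u=3 | in ⊤ | out 0 | prev ⊥ | push {1,2}
  [5] u=4 | in ⊤ | out 0 | ==
  [6] u=0 | in ⊤ | out ⊤ | prev 0 | push {3}
  [7] u=1 | in ⊤ | out − | ==
  [8] u=2 | in ⊤ | out ⊤ | ==
  [9] u=3 | in ⊤ | out 0 | ==

Converged values:
  [0] ⊤
  [1] −
  [2] ⊤
  [3] 0
  [4] 0

⊤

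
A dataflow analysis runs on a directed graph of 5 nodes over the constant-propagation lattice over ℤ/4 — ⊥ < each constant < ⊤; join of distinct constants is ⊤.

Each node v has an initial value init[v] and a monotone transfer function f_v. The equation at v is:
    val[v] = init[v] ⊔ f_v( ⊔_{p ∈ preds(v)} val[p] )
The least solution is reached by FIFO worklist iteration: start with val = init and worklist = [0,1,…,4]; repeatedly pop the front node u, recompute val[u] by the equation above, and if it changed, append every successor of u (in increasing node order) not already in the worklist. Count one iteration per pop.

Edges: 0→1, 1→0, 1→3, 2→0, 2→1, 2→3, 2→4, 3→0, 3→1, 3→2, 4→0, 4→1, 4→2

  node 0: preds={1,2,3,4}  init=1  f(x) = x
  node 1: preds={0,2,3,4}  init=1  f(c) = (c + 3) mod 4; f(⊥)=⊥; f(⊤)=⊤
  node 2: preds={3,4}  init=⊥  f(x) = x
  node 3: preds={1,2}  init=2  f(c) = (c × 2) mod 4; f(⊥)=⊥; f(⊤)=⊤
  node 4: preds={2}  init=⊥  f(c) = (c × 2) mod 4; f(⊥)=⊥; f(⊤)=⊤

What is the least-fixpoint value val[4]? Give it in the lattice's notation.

⊤

Iteration log — 15 steps:
  step 1. node 0  ⊔preds=⊤  new=⊤  old=1  +wl: 
  step 2. node 1  ⊔preds=⊤  new=⊤  old=1  +wl: 0
  step 3. node 2  ⊔preds=2  new=2  old=⊥  +wl: 1
  step 4. node 3  ⊔preds=⊤  new=⊤  old=2  +wl: 2
  step 5. node 4  ⊔preds=2  new=0  old=⊥  +wl: 
  step 6. node 0  ⊔preds=⊤  new=⊤  stable
  step 7. node 1  ⊔preds=⊤  new=⊤  stable
  step 8. node 2  ⊔preds=⊤  new=⊤  old=2  +wl: 0,1,3,4
  step 9. node 0  ⊔preds=⊤  new=⊤  stable
  step 10. node 1  ⊔preds=⊤  new=⊤  stable
  step 11. node 3  ⊔preds=⊤  new=⊤  stable
  step 12. node 4  ⊔preds=⊤  new=⊤  old=0  +wl: 0,1,2
  step 13. node 0  ⊔preds=⊤  new=⊤  stable
  step 14. node 1  ⊔preds=⊤  new=⊤  stable
  step 15. node 2  ⊔preds=⊤  new=⊤  stable

Least fixpoint reached:
  node 0: ⊤
  node 1: ⊤
  node 2: ⊤
  node 3: ⊤
  node 4: ⊤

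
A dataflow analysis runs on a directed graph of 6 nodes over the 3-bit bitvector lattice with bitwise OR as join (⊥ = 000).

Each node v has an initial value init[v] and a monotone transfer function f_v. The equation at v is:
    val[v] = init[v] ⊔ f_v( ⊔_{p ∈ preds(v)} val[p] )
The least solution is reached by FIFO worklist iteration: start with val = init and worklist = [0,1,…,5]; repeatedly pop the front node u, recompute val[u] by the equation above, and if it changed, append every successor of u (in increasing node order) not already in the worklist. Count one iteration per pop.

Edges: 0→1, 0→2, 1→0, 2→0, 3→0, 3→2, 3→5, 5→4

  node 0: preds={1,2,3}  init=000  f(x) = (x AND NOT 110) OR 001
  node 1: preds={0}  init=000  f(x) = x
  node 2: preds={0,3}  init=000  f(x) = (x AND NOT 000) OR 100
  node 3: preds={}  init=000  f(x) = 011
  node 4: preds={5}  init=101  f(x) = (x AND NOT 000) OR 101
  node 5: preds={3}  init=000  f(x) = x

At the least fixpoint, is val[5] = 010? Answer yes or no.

Worklist (10 pops):
  #1 pop 0: in=000 → 001 (was 000); enqueue []
  #2 pop 1: in=001 → 001 (was 000); enqueue [0]
  #3 pop 2: in=001 → 101 (was 000); enqueue []
  #4 pop 3: in=000 → 011 (was 000); enqueue [2]
  #5 pop 4: in=000 → 101 (no change)
  #6 pop 5: in=011 → 011 (was 000); enqueue [4]
  #7 pop 0: in=111 → 001 (no change)
  #8 pop 2: in=011 → 111 (was 101); enqueue [0]
  #9 pop 4: in=011 → 111 (was 101); enqueue []
  #10 pop 0: in=111 → 001 (no change)

Fixpoint:
  val[0] = 001
  val[1] = 001
  val[2] = 111
  val[3] = 011
  val[4] = 111
  val[5] = 011

no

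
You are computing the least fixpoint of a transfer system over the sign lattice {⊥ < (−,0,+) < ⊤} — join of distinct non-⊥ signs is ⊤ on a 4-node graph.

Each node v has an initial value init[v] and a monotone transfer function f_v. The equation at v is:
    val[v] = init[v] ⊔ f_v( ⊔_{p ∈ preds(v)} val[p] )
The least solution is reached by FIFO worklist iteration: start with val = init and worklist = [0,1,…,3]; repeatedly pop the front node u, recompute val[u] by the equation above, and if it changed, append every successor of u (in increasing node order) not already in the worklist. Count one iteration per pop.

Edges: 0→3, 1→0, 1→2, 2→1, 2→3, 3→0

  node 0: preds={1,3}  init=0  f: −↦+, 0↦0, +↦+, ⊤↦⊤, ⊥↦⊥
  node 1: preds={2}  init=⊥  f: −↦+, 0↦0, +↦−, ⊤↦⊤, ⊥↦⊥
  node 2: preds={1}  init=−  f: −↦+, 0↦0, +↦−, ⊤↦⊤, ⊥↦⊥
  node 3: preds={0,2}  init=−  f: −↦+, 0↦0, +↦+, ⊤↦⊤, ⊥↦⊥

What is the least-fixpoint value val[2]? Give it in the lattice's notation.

−

Trace (5 dequeues):
  [1] u=0 | in − | out ⊤ | prev 0 | push {}
  [2] u=1 | in − | out + | prev ⊥ | push {0}
  [3] u=2 | in + | out − | ==
  [4] u=3 | in ⊤ | out ⊤ | prev − | push {}
  [5] u=0 | in ⊤ | out ⊤ | ==

Converged values:
  [0] ⊤
  [1] +
  [2] −
  [3] ⊤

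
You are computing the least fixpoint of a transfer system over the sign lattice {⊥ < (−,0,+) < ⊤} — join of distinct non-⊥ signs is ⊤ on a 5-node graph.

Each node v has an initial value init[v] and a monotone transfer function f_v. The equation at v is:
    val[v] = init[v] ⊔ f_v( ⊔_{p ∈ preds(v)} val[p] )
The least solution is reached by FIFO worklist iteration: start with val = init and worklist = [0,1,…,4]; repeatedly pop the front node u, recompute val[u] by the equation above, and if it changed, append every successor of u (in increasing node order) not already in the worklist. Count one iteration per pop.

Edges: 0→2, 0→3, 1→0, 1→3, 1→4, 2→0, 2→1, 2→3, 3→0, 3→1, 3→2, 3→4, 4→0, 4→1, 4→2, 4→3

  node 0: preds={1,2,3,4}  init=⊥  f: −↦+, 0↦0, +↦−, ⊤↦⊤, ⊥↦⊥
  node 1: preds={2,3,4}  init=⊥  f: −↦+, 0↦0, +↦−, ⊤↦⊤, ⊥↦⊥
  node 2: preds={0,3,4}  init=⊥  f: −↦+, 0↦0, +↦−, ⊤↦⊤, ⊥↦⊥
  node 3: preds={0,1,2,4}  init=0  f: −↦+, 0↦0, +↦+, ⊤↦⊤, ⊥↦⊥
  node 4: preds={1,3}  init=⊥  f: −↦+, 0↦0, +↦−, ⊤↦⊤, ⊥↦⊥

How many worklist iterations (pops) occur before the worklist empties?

9

Worklist (9 pops):
  #1 pop 0: in=0 → 0 (was ⊥); enqueue []
  #2 pop 1: in=0 → 0 (was ⊥); enqueue [0]
  #3 pop 2: in=0 → 0 (was ⊥); enqueue [1]
  #4 pop 3: in=0 → 0 (no change)
  #5 pop 4: in=0 → 0 (was ⊥); enqueue [2,3]
  #6 pop 0: in=0 → 0 (no change)
  #7 pop 1: in=0 → 0 (no change)
  #8 pop 2: in=0 → 0 (no change)
  #9 pop 3: in=0 → 0 (no change)

Fixpoint:
  val[0] = 0
  val[1] = 0
  val[2] = 0
  val[3] = 0
  val[4] = 0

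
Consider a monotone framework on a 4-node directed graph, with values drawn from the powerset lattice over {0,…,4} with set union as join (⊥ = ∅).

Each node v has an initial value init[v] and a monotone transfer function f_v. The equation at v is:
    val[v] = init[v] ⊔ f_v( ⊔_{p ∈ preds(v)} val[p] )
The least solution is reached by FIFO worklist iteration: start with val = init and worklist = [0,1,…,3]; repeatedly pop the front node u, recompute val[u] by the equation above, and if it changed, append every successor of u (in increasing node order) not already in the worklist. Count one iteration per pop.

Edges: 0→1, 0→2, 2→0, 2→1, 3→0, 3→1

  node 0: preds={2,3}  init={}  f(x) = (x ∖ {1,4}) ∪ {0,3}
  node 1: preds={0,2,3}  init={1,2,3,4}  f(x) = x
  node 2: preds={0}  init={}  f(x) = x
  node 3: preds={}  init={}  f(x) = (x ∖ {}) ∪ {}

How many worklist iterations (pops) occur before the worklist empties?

Iteration log — 6 steps:
  step 1. node 0  ⊔preds={}  new={0,3}  old={}  +wl: 
  step 2. node 1  ⊔preds={0,3}  new={0,1,2,3,4}  old={1,2,3,4}  +wl: 
  step 3. node 2  ⊔preds={0,3}  new={0,3}  old={}  +wl: 0,1
  step 4. node 3  ⊔preds={}  new={}  stable
  step 5. node 0  ⊔preds={0,3}  new={0,3}  stable
  step 6. node 1  ⊔preds={0,3}  new={0,1,2,3,4}  stable

Least fixpoint reached:
  node 0: {0,3}
  node 1: {0,1,2,3,4}
  node 2: {0,3}
  node 3: {}

6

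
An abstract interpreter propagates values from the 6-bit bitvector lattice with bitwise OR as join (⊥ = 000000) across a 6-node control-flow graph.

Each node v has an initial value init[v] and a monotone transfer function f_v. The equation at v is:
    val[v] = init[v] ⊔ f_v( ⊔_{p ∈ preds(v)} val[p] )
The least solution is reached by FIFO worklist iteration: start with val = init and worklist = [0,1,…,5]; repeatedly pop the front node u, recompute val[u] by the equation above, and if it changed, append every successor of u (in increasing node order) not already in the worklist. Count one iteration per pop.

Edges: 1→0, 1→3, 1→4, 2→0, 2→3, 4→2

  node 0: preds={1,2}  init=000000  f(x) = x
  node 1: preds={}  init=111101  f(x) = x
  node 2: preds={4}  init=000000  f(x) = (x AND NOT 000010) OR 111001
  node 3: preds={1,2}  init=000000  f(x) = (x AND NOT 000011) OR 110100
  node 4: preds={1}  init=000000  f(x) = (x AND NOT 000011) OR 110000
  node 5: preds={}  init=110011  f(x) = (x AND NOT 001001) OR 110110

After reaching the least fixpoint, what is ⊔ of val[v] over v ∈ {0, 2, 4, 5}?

Iteration log — 10 steps:
  step 1. node 0  ⊔preds=111101  new=111101  old=000000  +wl: 
  step 2. node 1  ⊔preds=000000  new=111101  stable
  step 3. node 2  ⊔preds=000000  new=111001  old=000000  +wl: 0
  step 4. node 3  ⊔preds=111101  new=111100  old=000000  +wl: 
  step 5. node 4  ⊔preds=111101  new=111100  old=000000  +wl: 2
  step 6. node 5  ⊔preds=000000  new=110111  old=110011  +wl: 
  step 7. node 0  ⊔preds=111101  new=111101  stable
  step 8. node 2  ⊔preds=111100  new=111101  old=111001  +wl: 0,3
  step 9. node 0  ⊔preds=111101  new=111101  stable
  step 10. node 3  ⊔preds=111101  new=111100  stable

Least fixpoint reached:
  node 0: 111101
  node 1: 111101
  node 2: 111101
  node 3: 111100
  node 4: 111100
  node 5: 110111

111111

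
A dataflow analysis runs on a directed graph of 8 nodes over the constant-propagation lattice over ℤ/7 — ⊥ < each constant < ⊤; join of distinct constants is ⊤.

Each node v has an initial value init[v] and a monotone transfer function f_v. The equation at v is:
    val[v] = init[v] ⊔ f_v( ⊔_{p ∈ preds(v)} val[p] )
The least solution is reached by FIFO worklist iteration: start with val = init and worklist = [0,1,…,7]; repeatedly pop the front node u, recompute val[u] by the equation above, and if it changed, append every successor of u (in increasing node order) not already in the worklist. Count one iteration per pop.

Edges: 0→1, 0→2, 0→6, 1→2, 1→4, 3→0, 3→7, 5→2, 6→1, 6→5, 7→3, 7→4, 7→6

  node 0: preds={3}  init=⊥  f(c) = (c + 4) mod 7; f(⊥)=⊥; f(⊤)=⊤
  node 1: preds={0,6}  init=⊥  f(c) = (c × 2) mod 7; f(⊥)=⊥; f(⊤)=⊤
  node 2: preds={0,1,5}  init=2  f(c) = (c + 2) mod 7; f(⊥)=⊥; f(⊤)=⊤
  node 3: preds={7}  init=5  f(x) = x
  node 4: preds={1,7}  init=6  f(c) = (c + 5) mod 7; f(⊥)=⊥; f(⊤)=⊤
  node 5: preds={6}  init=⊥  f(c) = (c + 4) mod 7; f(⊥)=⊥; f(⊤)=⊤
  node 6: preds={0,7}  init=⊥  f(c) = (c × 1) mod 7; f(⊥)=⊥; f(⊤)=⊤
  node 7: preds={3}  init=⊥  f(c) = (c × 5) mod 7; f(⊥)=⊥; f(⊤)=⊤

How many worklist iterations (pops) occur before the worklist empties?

22

Iteration log — 22 steps:
  step 1. node 0  ⊔preds=5  new=2  old=⊥  +wl: 
  step 2. node 1  ⊔preds=2  new=4  old=⊥  +wl: 
  step 3. node 2  ⊔preds=⊤  new=⊤  old=2  +wl: 
  step 4. node 3  ⊔preds=⊥  new=5  stable
  step 5. node 4  ⊔preds=4  new=⊤  old=6  +wl: 
  step 6. node 5  ⊔preds=⊥  new=⊥  stable
  step 7. node 6  ⊔preds=2  new=2  old=⊥  +wl: 1,5
  step 8. node 7  ⊔preds=5  new=4  old=⊥  +wl: 3,4,6
  step 9. node 1  ⊔preds=2  new=4  stable
  step 10. node 5  ⊔preds=2  new=6  old=⊥  +wl: 2
  step 11. node 3  ⊔preds=4  new=⊤  old=5  +wl: 0,7
  step 12. node 4  ⊔preds=4  new=⊤  stable
  step 13. node 6  ⊔preds=⊤  new=⊤  old=2  +wl: 1,5
  step 14. node 2  ⊔preds=⊤  new=⊤  stable
  step 15. node 0  ⊔preds=⊤  new=⊤  old=2  +wl: 2,6
  step 16. node 7  ⊔preds=⊤  new=⊤  old=4  +wl: 3,4
  step 17. node 1  ⊔preds=⊤  new=⊤  old=4  +wl: 
  step 18. node 5  ⊔preds=⊤  new=⊤  old=6  +wl: 
  step 19. node 2  ⊔preds=⊤  new=⊤  stable
  step 20. node 6  ⊔preds=⊤  new=⊤  stable
  step 21. node 3  ⊔preds=⊤  new=⊤  stable
  step 22. node 4  ⊔preds=⊤  new=⊤  stable

Least fixpoint reached:
  node 0: ⊤
  node 1: ⊤
  node 2: ⊤
  node 3: ⊤
  node 4: ⊤
  node 5: ⊤
  node 6: ⊤
  node 7: ⊤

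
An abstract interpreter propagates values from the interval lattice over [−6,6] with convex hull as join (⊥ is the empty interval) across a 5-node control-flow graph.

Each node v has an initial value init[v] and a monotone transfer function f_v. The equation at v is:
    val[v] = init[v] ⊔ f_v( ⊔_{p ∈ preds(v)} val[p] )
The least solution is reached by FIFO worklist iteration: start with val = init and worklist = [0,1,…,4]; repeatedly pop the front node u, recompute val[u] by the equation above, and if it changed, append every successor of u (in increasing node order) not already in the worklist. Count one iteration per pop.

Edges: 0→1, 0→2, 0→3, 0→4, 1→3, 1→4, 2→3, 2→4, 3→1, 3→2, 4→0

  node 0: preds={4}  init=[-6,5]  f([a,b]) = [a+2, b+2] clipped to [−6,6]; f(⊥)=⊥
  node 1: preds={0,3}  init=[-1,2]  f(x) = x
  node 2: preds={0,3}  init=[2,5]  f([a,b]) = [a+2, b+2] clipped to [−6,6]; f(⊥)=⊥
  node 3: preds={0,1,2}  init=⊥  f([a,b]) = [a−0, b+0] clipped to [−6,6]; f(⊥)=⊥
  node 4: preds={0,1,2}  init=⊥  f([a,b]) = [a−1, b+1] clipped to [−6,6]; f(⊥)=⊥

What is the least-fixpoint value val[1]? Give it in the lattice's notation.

Trace (12 dequeues):
  [1] u=0 | in ⊥ | out [-6,5] | ==
  [2] u=1 | in [-6,5] | out [-6,5] | prev [-1,2] | push {}
  [3] u=2 | in [-6,5] | out [-4,6] | prev [2,5] | push {}
  [4] u=3 | in [-6,6] | out [-6,6] | prev ⊥ | push {1,2}
  [5] u=4 | in [-6,6] | out [-6,6] | prev ⊥ | push {0}
  [6] u=1 | in [-6,6] | out [-6,6] | prev [-6,5] | push {3,4}
  [7] u=2 | in [-6,6] | out [-4,6] | ==
  [8] u=0 | in [-6,6] | out [-6,6] | prev [-6,5] | push {1,2}
  [9] u=3 | in [-6,6] | out [-6,6] | ==
  [10] u=4 | in [-6,6] | out [-6,6] | ==
  [11] u=1 | in [-6,6] | out [-6,6] | ==
  [12] u=2 | in [-6,6] | out [-4,6] | ==

Converged values:
  [0] [-6,6]
  [1] [-6,6]
  [2] [-4,6]
  [3] [-6,6]
  [4] [-6,6]

[-6,6]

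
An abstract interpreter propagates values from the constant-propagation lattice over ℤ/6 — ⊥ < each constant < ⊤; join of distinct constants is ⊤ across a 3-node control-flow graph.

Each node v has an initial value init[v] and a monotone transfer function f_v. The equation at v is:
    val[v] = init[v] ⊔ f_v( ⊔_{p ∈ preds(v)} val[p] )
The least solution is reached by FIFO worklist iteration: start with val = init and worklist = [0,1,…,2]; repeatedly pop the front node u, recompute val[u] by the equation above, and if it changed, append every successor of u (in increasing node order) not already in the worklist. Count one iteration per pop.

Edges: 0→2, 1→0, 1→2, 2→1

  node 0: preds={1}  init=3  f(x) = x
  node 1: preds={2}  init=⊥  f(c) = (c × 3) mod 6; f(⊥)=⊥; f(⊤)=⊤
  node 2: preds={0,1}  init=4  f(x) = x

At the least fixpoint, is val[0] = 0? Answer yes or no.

Iteration log — 7 steps:
  step 1. node 0  ⊔preds=⊥  new=3  stable
  step 2. node 1  ⊔preds=4  new=0  old=⊥  +wl: 0
  step 3. node 2  ⊔preds=⊤  new=⊤  old=4  +wl: 1
  step 4. node 0  ⊔preds=0  new=⊤  old=3  +wl: 2
  step 5. node 1  ⊔preds=⊤  new=⊤  old=0  +wl: 0
  step 6. node 2  ⊔preds=⊤  new=⊤  stable
  step 7. node 0  ⊔preds=⊤  new=⊤  stable

Least fixpoint reached:
  node 0: ⊤
  node 1: ⊤
  node 2: ⊤

no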